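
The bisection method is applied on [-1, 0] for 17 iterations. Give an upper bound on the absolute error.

Bisection error bound: |error| ≤ (b-a)/2^n
|error| ≤ (0 - (-1))/2^17 = 1/2^17
|error| ≤ 0.0000076294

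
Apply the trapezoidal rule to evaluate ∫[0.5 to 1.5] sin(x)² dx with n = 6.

f(x) = sin(x)²
a = 0.5, b = 1.5, n = 6
h = (b - a)/n = 0.166667

Trapezoidal rule: (h/2)[f(x₀) + 2f(x₁) + 2f(x₂) + ... + f(xₙ)]

x_0 = 0.5000, f(x_0) = 0.229849, coefficient = 1
x_1 = 0.6667, f(x_1) = 0.382381, coefficient = 2
x_2 = 0.8333, f(x_2) = 0.547862, coefficient = 2
x_3 = 1.0000, f(x_3) = 0.708073, coefficient = 2
x_4 = 1.1667, f(x_4) = 0.845379, coefficient = 2
x_5 = 1.3333, f(x_5) = 0.944663, coefficient = 2
x_6 = 1.5000, f(x_6) = 0.994996, coefficient = 1

I ≈ (0.166667/2) × 8.081563 = 0.673464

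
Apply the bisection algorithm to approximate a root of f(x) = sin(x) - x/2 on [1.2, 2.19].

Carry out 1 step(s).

f(x) = sin(x) - x/2
Initial interval: [1.2, 2.19]

Iteration 1:
  c_1 = (1.200000 + 2.190000)/2 = 1.695000
  f(c_1) = f(1.695000) = 0.144797
  f(a) × f(c) ≥ 0, new interval: [1.695000, 2.190000]

After 1 iteration(s), the approximation is c_1 = 1.695000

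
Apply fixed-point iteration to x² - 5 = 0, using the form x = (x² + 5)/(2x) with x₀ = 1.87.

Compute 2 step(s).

Equation: x² - 5 = 0
Fixed-point form: x = (x² + 5)/(2x)
x₀ = 1.87

x_1 = g(1.870000) = 2.271898
x_2 = g(2.271898) = 2.236351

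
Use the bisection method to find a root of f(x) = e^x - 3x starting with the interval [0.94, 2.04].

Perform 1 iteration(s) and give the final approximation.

f(x) = e^x - 3x
Initial interval: [0.94, 2.04]

Iteration 1:
  c_1 = (0.940000 + 2.040000)/2 = 1.490000
  f(c_1) = f(1.490000) = -0.032904
  f(a) × f(c) ≥ 0, new interval: [1.490000, 2.040000]

After 1 iteration(s), the approximation is c_1 = 1.490000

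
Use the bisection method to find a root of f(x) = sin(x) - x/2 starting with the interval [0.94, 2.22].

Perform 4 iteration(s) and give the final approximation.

f(x) = sin(x) - x/2
Initial interval: [0.94, 2.22]

Iteration 1:
  c_1 = (0.940000 + 2.220000)/2 = 1.580000
  f(c_1) = f(1.580000) = 0.209958
  f(a) × f(c) ≥ 0, new interval: [1.580000, 2.220000]
Iteration 2:
  c_2 = (1.580000 + 2.220000)/2 = 1.900000
  f(c_2) = f(1.900000) = -0.003700
  f(a) × f(c) < 0, new interval: [1.580000, 1.900000]
Iteration 3:
  c_3 = (1.580000 + 1.900000)/2 = 1.740000
  f(c_3) = f(1.740000) = 0.115719
  f(a) × f(c) ≥ 0, new interval: [1.740000, 1.900000]
Iteration 4:
  c_4 = (1.740000 + 1.900000)/2 = 1.820000
  f(c_4) = f(1.820000) = 0.059109
  f(a) × f(c) ≥ 0, new interval: [1.820000, 1.900000]

After 4 iteration(s), the approximation is c_4 = 1.820000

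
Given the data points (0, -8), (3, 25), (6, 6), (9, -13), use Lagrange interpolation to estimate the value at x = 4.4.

Lagrange interpolation formula:
P(x) = Σ yᵢ × Lᵢ(x)
where Lᵢ(x) = Π_{j≠i} (x - xⱼ)/(xᵢ - xⱼ)

L_0(4.4) = (4.4 - 3)/(0 - 3) × (4.4 - 6)/(0 - 6) × (4.4 - 9)/(0 - 9) = -0.063605
L_1(4.4) = (4.4 - 0)/(3 - 0) × (4.4 - 6)/(3 - 6) × (4.4 - 9)/(3 - 9) = 0.599704
L_2(4.4) = (4.4 - 0)/(6 - 0) × (4.4 - 3)/(6 - 3) × (4.4 - 9)/(6 - 9) = 0.524741
L_3(4.4) = (4.4 - 0)/(9 - 0) × (4.4 - 3)/(9 - 3) × (4.4 - 6)/(9 - 6) = -0.060840

P(4.4) = (-8)×L_0(4.4) + 25×L_1(4.4) + 6×L_2(4.4) + (-13)×L_3(4.4)
P(4.4) = 19.440790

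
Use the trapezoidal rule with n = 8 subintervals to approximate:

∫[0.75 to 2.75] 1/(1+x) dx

f(x) = 1/(1+x)
a = 0.75, b = 2.75, n = 8
h = (b - a)/n = 0.250000

Trapezoidal rule: (h/2)[f(x₀) + 2f(x₁) + 2f(x₂) + ... + f(xₙ)]

x_0 = 0.7500, f(x_0) = 0.571429, coefficient = 1
x_1 = 1.0000, f(x_1) = 0.500000, coefficient = 2
x_2 = 1.2500, f(x_2) = 0.444444, coefficient = 2
x_3 = 1.5000, f(x_3) = 0.400000, coefficient = 2
x_4 = 1.7500, f(x_4) = 0.363636, coefficient = 2
x_5 = 2.0000, f(x_5) = 0.333333, coefficient = 2
x_6 = 2.2500, f(x_6) = 0.307692, coefficient = 2
x_7 = 2.5000, f(x_7) = 0.285714, coefficient = 2
x_8 = 2.7500, f(x_8) = 0.266667, coefficient = 1

I ≈ (0.250000/2) × 6.107737 = 0.763467
Exact value: 0.762140
Error: 0.001327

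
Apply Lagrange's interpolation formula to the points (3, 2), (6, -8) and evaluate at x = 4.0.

Lagrange interpolation formula:
P(x) = Σ yᵢ × Lᵢ(x)
where Lᵢ(x) = Π_{j≠i} (x - xⱼ)/(xᵢ - xⱼ)

L_0(4.0) = (4.0 - 6)/(3 - 6) = 0.666667
L_1(4.0) = (4.0 - 3)/(6 - 3) = 0.333333

P(4.0) = 2×L_0(4.0) + (-8)×L_1(4.0)
P(4.0) = -1.333333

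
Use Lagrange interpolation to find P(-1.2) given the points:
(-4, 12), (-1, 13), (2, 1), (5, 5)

Lagrange interpolation formula:
P(x) = Σ yᵢ × Lᵢ(x)
where Lᵢ(x) = Π_{j≠i} (x - xⱼ)/(xᵢ - xⱼ)

L_0(-1.2) = (-1.2 - (-1))/(-4 - (-1)) × (-1.2 - 2)/(-4 - 2) × (-1.2 - 5)/(-4 - 5) = 0.024494
L_1(-1.2) = (-1.2 - (-4))/(-1 - (-4)) × (-1.2 - 2)/(-1 - 2) × (-1.2 - 5)/(-1 - 5) = 1.028741
L_2(-1.2) = (-1.2 - (-4))/(2 - (-4)) × (-1.2 - (-1))/(2 - (-1)) × (-1.2 - 5)/(2 - 5) = -0.064296
L_3(-1.2) = (-1.2 - (-4))/(5 - (-4)) × (-1.2 - (-1))/(5 - (-1)) × (-1.2 - 2)/(5 - 2) = 0.011062

P(-1.2) = 12×L_0(-1.2) + 13×L_1(-1.2) + 1×L_2(-1.2) + 5×L_3(-1.2)
P(-1.2) = 13.658568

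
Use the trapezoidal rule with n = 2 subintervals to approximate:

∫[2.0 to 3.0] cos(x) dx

f(x) = cos(x)
a = 2.0, b = 3.0, n = 2
h = (b - a)/n = 0.500000

Trapezoidal rule: (h/2)[f(x₀) + 2f(x₁) + 2f(x₂) + ... + f(xₙ)]

x_0 = 2.0000, f(x_0) = -0.416147, coefficient = 1
x_1 = 2.5000, f(x_1) = -0.801144, coefficient = 2
x_2 = 3.0000, f(x_2) = -0.989992, coefficient = 1

I ≈ (0.500000/2) × -3.008427 = -0.752107
Exact value: -0.768177
Error: 0.016071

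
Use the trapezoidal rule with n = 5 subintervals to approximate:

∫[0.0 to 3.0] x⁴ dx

f(x) = x⁴
a = 0.0, b = 3.0, n = 5
h = (b - a)/n = 0.600000

Trapezoidal rule: (h/2)[f(x₀) + 2f(x₁) + 2f(x₂) + ... + f(xₙ)]

x_0 = 0.0000, f(x_0) = 0.000000, coefficient = 1
x_1 = 0.6000, f(x_1) = 0.129600, coefficient = 2
x_2 = 1.2000, f(x_2) = 2.073600, coefficient = 2
x_3 = 1.8000, f(x_3) = 10.497600, coefficient = 2
x_4 = 2.4000, f(x_4) = 33.177600, coefficient = 2
x_5 = 3.0000, f(x_5) = 81.000000, coefficient = 1

I ≈ (0.600000/2) × 172.756800 = 51.827040
Exact value: 48.600000
Error: 3.227040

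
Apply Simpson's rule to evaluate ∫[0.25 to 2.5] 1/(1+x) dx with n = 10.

f(x) = 1/(1+x)
a = 0.25, b = 2.5, n = 10
h = (b - a)/n = 0.225000

Simpson's rule: (h/3)[f(x₀) + 4f(x₁) + 2f(x₂) + ... + f(xₙ)]

x_0 = 0.2500, f(x_0) = 0.800000, coefficient = 1
x_1 = 0.4750, f(x_1) = 0.677966, coefficient = 4
x_2 = 0.7000, f(x_2) = 0.588235, coefficient = 2
x_3 = 0.9250, f(x_3) = 0.519481, coefficient = 4
x_4 = 1.1500, f(x_4) = 0.465116, coefficient = 2
x_5 = 1.3750, f(x_5) = 0.421053, coefficient = 4
x_6 = 1.6000, f(x_6) = 0.384615, coefficient = 2
x_7 = 1.8250, f(x_7) = 0.353982, coefficient = 4
x_8 = 2.0500, f(x_8) = 0.327869, coefficient = 2
x_9 = 2.2750, f(x_9) = 0.305344, coefficient = 4
x_10 = 2.5000, f(x_10) = 0.285714, coefficient = 1

I ≈ (0.225000/3) × 13.728686 = 1.029651
Exact value: 1.029619
Error: 0.000032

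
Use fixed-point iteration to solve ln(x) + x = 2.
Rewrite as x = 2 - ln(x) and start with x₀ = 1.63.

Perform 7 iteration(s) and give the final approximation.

Equation: ln(x) + x = 2
Fixed-point form: x = 2 - ln(x)
x₀ = 1.63

x_1 = g(1.630000) = 1.511420
x_2 = g(1.511420) = 1.586950
x_3 = g(1.586950) = 1.538186
x_4 = g(1.538186) = 1.569396
x_5 = g(1.569396) = 1.549309
x_6 = g(1.549309) = 1.562191
x_7 = g(1.562191) = 1.553911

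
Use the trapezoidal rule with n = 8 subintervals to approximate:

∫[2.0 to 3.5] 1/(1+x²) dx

f(x) = 1/(1+x²)
a = 2.0, b = 3.5, n = 8
h = (b - a)/n = 0.187500

Trapezoidal rule: (h/2)[f(x₀) + 2f(x₁) + 2f(x₂) + ... + f(xₙ)]

x_0 = 2.0000, f(x_0) = 0.200000, coefficient = 1
x_1 = 2.1875, f(x_1) = 0.172856, coefficient = 2
x_2 = 2.3750, f(x_2) = 0.150588, coefficient = 2
x_3 = 2.5625, f(x_3) = 0.132163, coefficient = 2
x_4 = 2.7500, f(x_4) = 0.116788, coefficient = 2
x_5 = 2.9375, f(x_5) = 0.103854, coefficient = 2
x_6 = 3.1250, f(x_6) = 0.092888, coefficient = 2
x_7 = 3.3125, f(x_7) = 0.083524, coefficient = 2
x_8 = 3.5000, f(x_8) = 0.075472, coefficient = 1

I ≈ (0.187500/2) × 1.980795 = 0.185700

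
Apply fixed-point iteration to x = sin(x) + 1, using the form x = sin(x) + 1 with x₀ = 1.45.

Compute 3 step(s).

Equation: x = sin(x) + 1
Fixed-point form: x = sin(x) + 1
x₀ = 1.45

x_1 = g(1.450000) = 1.992713
x_2 = g(1.992713) = 1.912306
x_3 = g(1.912306) = 1.942250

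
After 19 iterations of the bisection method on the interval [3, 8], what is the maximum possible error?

Bisection error bound: |error| ≤ (b-a)/2^n
|error| ≤ (8 - 3)/2^19 = 5/2^19
|error| ≤ 0.0000095367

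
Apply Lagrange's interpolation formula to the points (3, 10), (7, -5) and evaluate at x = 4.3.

Lagrange interpolation formula:
P(x) = Σ yᵢ × Lᵢ(x)
where Lᵢ(x) = Π_{j≠i} (x - xⱼ)/(xᵢ - xⱼ)

L_0(4.3) = (4.3 - 7)/(3 - 7) = 0.675000
L_1(4.3) = (4.3 - 3)/(7 - 3) = 0.325000

P(4.3) = 10×L_0(4.3) + (-5)×L_1(4.3)
P(4.3) = 5.125000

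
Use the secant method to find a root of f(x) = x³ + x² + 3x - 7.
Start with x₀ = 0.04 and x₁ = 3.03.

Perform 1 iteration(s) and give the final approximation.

f(x) = x³ + x² + 3x - 7
x₀ = 0.04, x₁ = 3.03

Secant formula: x_{n+1} = x_n - f(x_n)(x_n - x_{n-1})/(f(x_n) - f(x_{n-1}))

Iteration 1:
  f(0.040000) = -6.878336
  f(3.030000) = 39.089027
  x_2 = 3.030000 - 39.089027×(3.030000 - 0.040000)/(39.089027 - (-6.878336))
       = 0.487409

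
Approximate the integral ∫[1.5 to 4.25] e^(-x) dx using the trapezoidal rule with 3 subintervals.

f(x) = e^(-x)
a = 1.5, b = 4.25, n = 3
h = (b - a)/n = 0.916667

Trapezoidal rule: (h/2)[f(x₀) + 2f(x₁) + 2f(x₂) + ... + f(xₙ)]

x_0 = 1.5000, f(x_0) = 0.223130, coefficient = 1
x_1 = 2.4167, f(x_1) = 0.089219, coefficient = 2
x_2 = 3.3333, f(x_2) = 0.035674, coefficient = 2
x_3 = 4.2500, f(x_3) = 0.014264, coefficient = 1

I ≈ (0.916667/2) × 0.487179 = 0.223291
Exact value: 0.208866
Error: 0.014425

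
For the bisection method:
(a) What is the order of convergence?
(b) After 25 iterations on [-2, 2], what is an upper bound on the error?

(a) Bisection has linear (order 1) convergence; the error is halved each step.

(b) Error bound = (b-a)/2^n = (2 - (-2))/2^{25}
    = 4/2^{25}

(a) 1 (linear); (b) error ≤ 1.19e-07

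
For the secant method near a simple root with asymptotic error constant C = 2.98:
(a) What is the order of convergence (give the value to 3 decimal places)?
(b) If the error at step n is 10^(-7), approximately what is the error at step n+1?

(a) Secant method has superlinear convergence with order φ = (1+√5)/2 ≈ 1.618.
    This means |e_{n+1}| ≈ C|e_n|^1.618.

(b) With |e_n| = 10^(-7) and C = 2.98:
    |e_{n+1}| ≈ 2.98 × (10^(-7))^1.618 = 2.98 × 10^(-11.33)

(a) ≈ 1.618 (golden ratio); (b) |e_{n+1}| ≈ 1.406e-11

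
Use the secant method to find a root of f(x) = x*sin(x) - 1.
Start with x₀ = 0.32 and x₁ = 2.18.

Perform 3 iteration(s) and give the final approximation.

f(x) = x*sin(x) - 1
x₀ = 0.32, x₁ = 2.18

Secant formula: x_{n+1} = x_n - f(x_n)(x_n - x_{n-1})/(f(x_n) - f(x_{n-1}))

Iteration 1:
  f(0.320000) = -0.899339
  f(2.180000) = 0.787827
  x_2 = 2.180000 - 0.787827×(2.180000 - 0.320000)/(0.787827 - (-0.899339))
       = 1.311468
Iteration 2:
  f(2.180000) = 0.787827
  f(1.311468) = 0.267615
  x_3 = 1.311468 - 0.267615×(1.311468 - 2.180000)/(0.267615 - 0.787827)
       = 0.864664
Iteration 3:
  f(1.311468) = 0.267615
  f(0.864664) = -0.342097
  x_4 = 0.864664 - (-0.342097)×(0.864664 - 1.311468)/(-0.342097 - 0.267615)
       = 1.115356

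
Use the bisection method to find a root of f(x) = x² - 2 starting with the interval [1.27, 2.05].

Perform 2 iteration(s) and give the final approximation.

f(x) = x² - 2
Initial interval: [1.27, 2.05]

Iteration 1:
  c_1 = (1.270000 + 2.050000)/2 = 1.660000
  f(c_1) = f(1.660000) = 0.755600
  f(a) × f(c) < 0, new interval: [1.270000, 1.660000]
Iteration 2:
  c_2 = (1.270000 + 1.660000)/2 = 1.465000
  f(c_2) = f(1.465000) = 0.146225
  f(a) × f(c) < 0, new interval: [1.270000, 1.465000]

After 2 iteration(s), the approximation is c_2 = 1.465000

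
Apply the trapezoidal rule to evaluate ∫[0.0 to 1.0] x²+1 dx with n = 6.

f(x) = x²+1
a = 0.0, b = 1.0, n = 6
h = (b - a)/n = 0.166667

Trapezoidal rule: (h/2)[f(x₀) + 2f(x₁) + 2f(x₂) + ... + f(xₙ)]

x_0 = 0.0000, f(x_0) = 1.000000, coefficient = 1
x_1 = 0.1667, f(x_1) = 1.027778, coefficient = 2
x_2 = 0.3333, f(x_2) = 1.111111, coefficient = 2
x_3 = 0.5000, f(x_3) = 1.250000, coefficient = 2
x_4 = 0.6667, f(x_4) = 1.444444, coefficient = 2
x_5 = 0.8333, f(x_5) = 1.694444, coefficient = 2
x_6 = 1.0000, f(x_6) = 2.000000, coefficient = 1

I ≈ (0.166667/2) × 16.055556 = 1.337963
Exact value: 1.333333
Error: 0.004630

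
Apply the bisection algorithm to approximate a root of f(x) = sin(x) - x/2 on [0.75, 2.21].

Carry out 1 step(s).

f(x) = sin(x) - x/2
Initial interval: [0.75, 2.21]

Iteration 1:
  c_1 = (0.750000 + 2.210000)/2 = 1.480000
  f(c_1) = f(1.480000) = 0.255881
  f(a) × f(c) ≥ 0, new interval: [1.480000, 2.210000]

After 1 iteration(s), the approximation is c_1 = 1.480000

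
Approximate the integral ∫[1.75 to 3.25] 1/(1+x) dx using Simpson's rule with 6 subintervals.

f(x) = 1/(1+x)
a = 1.75, b = 3.25, n = 6
h = (b - a)/n = 0.250000

Simpson's rule: (h/3)[f(x₀) + 4f(x₁) + 2f(x₂) + ... + f(xₙ)]

x_0 = 1.7500, f(x_0) = 0.363636, coefficient = 1
x_1 = 2.0000, f(x_1) = 0.333333, coefficient = 4
x_2 = 2.2500, f(x_2) = 0.307692, coefficient = 2
x_3 = 2.5000, f(x_3) = 0.285714, coefficient = 4
x_4 = 2.7500, f(x_4) = 0.266667, coefficient = 2
x_5 = 3.0000, f(x_5) = 0.250000, coefficient = 4
x_6 = 3.2500, f(x_6) = 0.235294, coefficient = 1

I ≈ (0.250000/3) × 5.223839 = 0.435320
Exact value: 0.435318
Error: 0.000002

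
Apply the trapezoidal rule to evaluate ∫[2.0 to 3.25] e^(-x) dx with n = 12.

f(x) = e^(-x)
a = 2.0, b = 3.25, n = 12
h = (b - a)/n = 0.104167

Trapezoidal rule: (h/2)[f(x₀) + 2f(x₁) + 2f(x₂) + ... + f(xₙ)]

x_0 = 2.0000, f(x_0) = 0.135335, coefficient = 1
x_1 = 2.1042, f(x_1) = 0.121947, coefficient = 2
x_2 = 2.2083, f(x_2) = 0.109884, coefficient = 2
x_3 = 2.3125, f(x_3) = 0.099013, coefficient = 2
x_4 = 2.4167, f(x_4) = 0.089219, coefficient = 2
x_5 = 2.5208, f(x_5) = 0.080393, coefficient = 2
x_6 = 2.6250, f(x_6) = 0.072440, coefficient = 2
x_7 = 2.7292, f(x_7) = 0.065274, coefficient = 2
x_8 = 2.8333, f(x_8) = 0.058816, coefficient = 2
x_9 = 2.9375, f(x_9) = 0.052998, coefficient = 2
x_10 = 3.0417, f(x_10) = 0.047755, coefficient = 2
x_11 = 3.1458, f(x_11) = 0.043031, coefficient = 2
x_12 = 3.2500, f(x_12) = 0.038774, coefficient = 1

I ≈ (0.104167/2) × 1.855649 = 0.096648
Exact value: 0.096561
Error: 0.000087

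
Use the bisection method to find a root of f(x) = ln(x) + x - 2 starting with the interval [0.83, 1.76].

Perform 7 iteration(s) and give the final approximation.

f(x) = ln(x) + x - 2
Initial interval: [0.83, 1.76]

Iteration 1:
  c_1 = (0.830000 + 1.760000)/2 = 1.295000
  f(c_1) = f(1.295000) = -0.446489
  f(a) × f(c) ≥ 0, new interval: [1.295000, 1.760000]
Iteration 2:
  c_2 = (1.295000 + 1.760000)/2 = 1.527500
  f(c_2) = f(1.527500) = -0.048868
  f(a) × f(c) ≥ 0, new interval: [1.527500, 1.760000]
Iteration 3:
  c_3 = (1.527500 + 1.760000)/2 = 1.643750
  f(c_3) = f(1.643750) = 0.140730
  f(a) × f(c) < 0, new interval: [1.527500, 1.643750]
Iteration 4:
  c_4 = (1.527500 + 1.643750)/2 = 1.585625
  f(c_4) = f(1.585625) = 0.046604
  f(a) × f(c) < 0, new interval: [1.527500, 1.585625]
Iteration 5:
  c_5 = (1.527500 + 1.585625)/2 = 1.556562
  f(c_5) = f(1.556562) = -0.000958
  f(a) × f(c) ≥ 0, new interval: [1.556562, 1.585625]
Iteration 6:
  c_6 = (1.556562 + 1.585625)/2 = 1.571094
  f(c_6) = f(1.571094) = 0.022866
  f(a) × f(c) < 0, new interval: [1.556562, 1.571094]
Iteration 7:
  c_7 = (1.556562 + 1.571094)/2 = 1.563828
  f(c_7) = f(1.563828) = 0.010965
  f(a) × f(c) < 0, new interval: [1.556562, 1.563828]

After 7 iteration(s), the approximation is c_7 = 1.563828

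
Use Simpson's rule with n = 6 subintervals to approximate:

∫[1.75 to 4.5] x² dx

f(x) = x²
a = 1.75, b = 4.5, n = 6
h = (b - a)/n = 0.458333

Simpson's rule: (h/3)[f(x₀) + 4f(x₁) + 2f(x₂) + ... + f(xₙ)]

x_0 = 1.7500, f(x_0) = 3.062500, coefficient = 1
x_1 = 2.2083, f(x_1) = 4.876736, coefficient = 4
x_2 = 2.6667, f(x_2) = 7.111111, coefficient = 2
x_3 = 3.1250, f(x_3) = 9.765625, coefficient = 4
x_4 = 3.5833, f(x_4) = 12.840278, coefficient = 2
x_5 = 4.0417, f(x_5) = 16.335069, coefficient = 4
x_6 = 4.5000, f(x_6) = 20.250000, coefficient = 1

I ≈ (0.458333/3) × 187.125000 = 28.588542
Exact value: 28.588542
Error: 0.000000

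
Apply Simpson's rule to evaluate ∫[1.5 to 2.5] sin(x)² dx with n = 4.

f(x) = sin(x)²
a = 1.5, b = 2.5, n = 4
h = (b - a)/n = 0.250000

Simpson's rule: (h/3)[f(x₀) + 4f(x₁) + 2f(x₂) + ... + f(xₙ)]

x_0 = 1.5000, f(x_0) = 0.994996, coefficient = 1
x_1 = 1.7500, f(x_1) = 0.968228, coefficient = 4
x_2 = 2.0000, f(x_2) = 0.826822, coefficient = 2
x_3 = 2.2500, f(x_3) = 0.605398, coefficient = 4
x_4 = 2.5000, f(x_4) = 0.358169, coefficient = 1

I ≈ (0.250000/3) × 9.301314 = 0.775109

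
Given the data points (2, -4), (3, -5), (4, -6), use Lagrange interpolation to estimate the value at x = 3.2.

Lagrange interpolation formula:
P(x) = Σ yᵢ × Lᵢ(x)
where Lᵢ(x) = Π_{j≠i} (x - xⱼ)/(xᵢ - xⱼ)

L_0(3.2) = (3.2 - 3)/(2 - 3) × (3.2 - 4)/(2 - 4) = -0.080000
L_1(3.2) = (3.2 - 2)/(3 - 2) × (3.2 - 4)/(3 - 4) = 0.960000
L_2(3.2) = (3.2 - 2)/(4 - 2) × (3.2 - 3)/(4 - 3) = 0.120000

P(3.2) = (-4)×L_0(3.2) + (-5)×L_1(3.2) + (-6)×L_2(3.2)
P(3.2) = -5.200000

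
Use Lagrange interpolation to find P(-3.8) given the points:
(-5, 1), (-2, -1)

Lagrange interpolation formula:
P(x) = Σ yᵢ × Lᵢ(x)
where Lᵢ(x) = Π_{j≠i} (x - xⱼ)/(xᵢ - xⱼ)

L_0(-3.8) = (-3.8 - (-2))/(-5 - (-2)) = 0.600000
L_1(-3.8) = (-3.8 - (-5))/(-2 - (-5)) = 0.400000

P(-3.8) = 1×L_0(-3.8) + (-1)×L_1(-3.8)
P(-3.8) = 0.200000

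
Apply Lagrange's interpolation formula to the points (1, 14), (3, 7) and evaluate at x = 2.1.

Lagrange interpolation formula:
P(x) = Σ yᵢ × Lᵢ(x)
where Lᵢ(x) = Π_{j≠i} (x - xⱼ)/(xᵢ - xⱼ)

L_0(2.1) = (2.1 - 3)/(1 - 3) = 0.450000
L_1(2.1) = (2.1 - 1)/(3 - 1) = 0.550000

P(2.1) = 14×L_0(2.1) + 7×L_1(2.1)
P(2.1) = 10.150000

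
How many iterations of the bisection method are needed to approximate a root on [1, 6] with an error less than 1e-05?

We need (b-a)/2^n ≤ 1e-05
(6 - 1)/2^n ≤ 1e-05
5/2^n ≤ 1e-05
2^n ≥ 500000
n ≥ log₂(500000) = 18.93
n ≥ 19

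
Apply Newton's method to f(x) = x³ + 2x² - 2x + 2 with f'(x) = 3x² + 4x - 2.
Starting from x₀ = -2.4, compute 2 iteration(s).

f(x) = x³ + 2x² - 2x + 2
f'(x) = 3x² + 4x - 2
x₀ = -2.4

Newton-Raphson formula: x_{n+1} = x_n - f(x_n)/f'(x_n)

Iteration 1:
  f(-2.400000) = 4.496000
  f'(-2.400000) = 5.680000
  x_1 = -2.400000 - 4.496000/5.680000 = -3.191549
Iteration 2:
  f(-3.191549) = -3.754007
  f'(-3.191549) = 15.791764
  x_2 = -3.191549 - (-3.754007)/15.791764 = -2.953830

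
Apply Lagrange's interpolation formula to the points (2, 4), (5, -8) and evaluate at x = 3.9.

Lagrange interpolation formula:
P(x) = Σ yᵢ × Lᵢ(x)
where Lᵢ(x) = Π_{j≠i} (x - xⱼ)/(xᵢ - xⱼ)

L_0(3.9) = (3.9 - 5)/(2 - 5) = 0.366667
L_1(3.9) = (3.9 - 2)/(5 - 2) = 0.633333

P(3.9) = 4×L_0(3.9) + (-8)×L_1(3.9)
P(3.9) = -3.600000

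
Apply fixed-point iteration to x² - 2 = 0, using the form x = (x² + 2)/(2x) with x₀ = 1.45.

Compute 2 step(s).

Equation: x² - 2 = 0
Fixed-point form: x = (x² + 2)/(2x)
x₀ = 1.45

x_1 = g(1.450000) = 1.414655
x_2 = g(1.414655) = 1.414214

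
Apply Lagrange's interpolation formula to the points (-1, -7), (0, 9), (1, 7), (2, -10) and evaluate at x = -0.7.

Lagrange interpolation formula:
P(x) = Σ yᵢ × Lᵢ(x)
where Lᵢ(x) = Π_{j≠i} (x - xⱼ)/(xᵢ - xⱼ)

L_0(-0.7) = (-0.7 - 0)/(-1 - 0) × (-0.7 - 1)/(-1 - 1) × (-0.7 - 2)/(-1 - 2) = 0.535500
L_1(-0.7) = (-0.7 - (-1))/(0 - (-1)) × (-0.7 - 1)/(0 - 1) × (-0.7 - 2)/(0 - 2) = 0.688500
L_2(-0.7) = (-0.7 - (-1))/(1 - (-1)) × (-0.7 - 0)/(1 - 0) × (-0.7 - 2)/(1 - 2) = -0.283500
L_3(-0.7) = (-0.7 - (-1))/(2 - (-1)) × (-0.7 - 0)/(2 - 0) × (-0.7 - 1)/(2 - 1) = 0.059500

P(-0.7) = (-7)×L_0(-0.7) + 9×L_1(-0.7) + 7×L_2(-0.7) + (-10)×L_3(-0.7)
P(-0.7) = -0.131500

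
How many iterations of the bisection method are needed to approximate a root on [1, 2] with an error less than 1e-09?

We need (b-a)/2^n ≤ 1e-09
(2 - 1)/2^n ≤ 1e-09
1/2^n ≤ 1e-09
2^n ≥ 1000000000
n ≥ log₂(1000000000) = 29.90
n ≥ 30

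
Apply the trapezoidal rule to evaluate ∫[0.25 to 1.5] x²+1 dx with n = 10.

f(x) = x²+1
a = 0.25, b = 1.5, n = 10
h = (b - a)/n = 0.125000

Trapezoidal rule: (h/2)[f(x₀) + 2f(x₁) + 2f(x₂) + ... + f(xₙ)]

x_0 = 0.2500, f(x_0) = 1.062500, coefficient = 1
x_1 = 0.3750, f(x_1) = 1.140625, coefficient = 2
x_2 = 0.5000, f(x_2) = 1.250000, coefficient = 2
x_3 = 0.6250, f(x_3) = 1.390625, coefficient = 2
x_4 = 0.7500, f(x_4) = 1.562500, coefficient = 2
x_5 = 0.8750, f(x_5) = 1.765625, coefficient = 2
x_6 = 1.0000, f(x_6) = 2.000000, coefficient = 2
x_7 = 1.1250, f(x_7) = 2.265625, coefficient = 2
x_8 = 1.2500, f(x_8) = 2.562500, coefficient = 2
x_9 = 1.3750, f(x_9) = 2.890625, coefficient = 2
x_10 = 1.5000, f(x_10) = 3.250000, coefficient = 1

I ≈ (0.125000/2) × 37.968750 = 2.373047
Exact value: 2.369792
Error: 0.003255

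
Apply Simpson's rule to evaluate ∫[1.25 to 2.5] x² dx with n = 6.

f(x) = x²
a = 1.25, b = 2.5, n = 6
h = (b - a)/n = 0.208333

Simpson's rule: (h/3)[f(x₀) + 4f(x₁) + 2f(x₂) + ... + f(xₙ)]

x_0 = 1.2500, f(x_0) = 1.562500, coefficient = 1
x_1 = 1.4583, f(x_1) = 2.126736, coefficient = 4
x_2 = 1.6667, f(x_2) = 2.777778, coefficient = 2
x_3 = 1.8750, f(x_3) = 3.515625, coefficient = 4
x_4 = 2.0833, f(x_4) = 4.340278, coefficient = 2
x_5 = 2.2917, f(x_5) = 5.251736, coefficient = 4
x_6 = 2.5000, f(x_6) = 6.250000, coefficient = 1

I ≈ (0.208333/3) × 65.625000 = 4.557292
Exact value: 4.557292
Error: 0.000000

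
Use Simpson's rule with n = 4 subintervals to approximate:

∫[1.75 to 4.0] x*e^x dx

f(x) = x*e^x
a = 1.75, b = 4.0, n = 4
h = (b - a)/n = 0.562500

Simpson's rule: (h/3)[f(x₀) + 4f(x₁) + 2f(x₂) + ... + f(xₙ)]

x_0 = 1.7500, f(x_0) = 10.070555, coefficient = 1
x_1 = 2.3125, f(x_1) = 23.355423, coefficient = 4
x_2 = 2.8750, f(x_2) = 50.960594, coefficient = 2
x_3 = 3.4375, f(x_3) = 106.937491, coefficient = 4
x_4 = 4.0000, f(x_4) = 218.392600, coefficient = 1

I ≈ (0.562500/3) × 851.555996 = 159.666749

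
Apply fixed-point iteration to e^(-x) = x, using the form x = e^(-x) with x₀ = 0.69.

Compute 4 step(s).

Equation: e^(-x) = x
Fixed-point form: x = e^(-x)
x₀ = 0.69

x_1 = g(0.690000) = 0.501576
x_2 = g(0.501576) = 0.605575
x_3 = g(0.605575) = 0.545760
x_4 = g(0.545760) = 0.579401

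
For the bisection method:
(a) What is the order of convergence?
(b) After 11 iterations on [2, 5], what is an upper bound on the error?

(a) Bisection has linear (order 1) convergence; the error is halved each step.

(b) Error bound = (b-a)/2^n = (5 - 2)/2^{11}
    = 3/2^{11}

(a) 1 (linear); (b) error ≤ 1.46e-03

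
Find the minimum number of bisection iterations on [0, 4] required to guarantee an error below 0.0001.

We need (b-a)/2^n ≤ 0.0001
(4 - 0)/2^n ≤ 0.0001
4/2^n ≤ 0.0001
2^n ≥ 40000
n ≥ log₂(40000) = 15.29
n ≥ 16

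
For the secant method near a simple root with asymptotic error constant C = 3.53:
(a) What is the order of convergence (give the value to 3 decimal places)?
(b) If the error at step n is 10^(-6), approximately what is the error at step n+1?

(a) Secant method has superlinear convergence with order φ = (1+√5)/2 ≈ 1.618.
    This means |e_{n+1}| ≈ C|e_n|^1.618.

(b) With |e_n| = 10^(-6) and C = 3.53:
    |e_{n+1}| ≈ 3.53 × (10^(-6))^1.618 = 3.53 × 10^(-9.71)

(a) ≈ 1.618 (golden ratio); (b) |e_{n+1}| ≈ 6.911e-10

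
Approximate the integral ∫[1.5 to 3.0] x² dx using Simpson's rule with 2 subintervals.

f(x) = x²
a = 1.5, b = 3.0, n = 2
h = (b - a)/n = 0.750000

Simpson's rule: (h/3)[f(x₀) + 4f(x₁) + 2f(x₂) + ... + f(xₙ)]

x_0 = 1.5000, f(x_0) = 2.250000, coefficient = 1
x_1 = 2.2500, f(x_1) = 5.062500, coefficient = 4
x_2 = 3.0000, f(x_2) = 9.000000, coefficient = 1

I ≈ (0.750000/3) × 31.500000 = 7.875000
Exact value: 7.875000
Error: 0.000000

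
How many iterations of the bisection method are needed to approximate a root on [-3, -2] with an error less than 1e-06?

We need (b-a)/2^n ≤ 1e-06
(-2 - (-3))/2^n ≤ 1e-06
1/2^n ≤ 1e-06
2^n ≥ 1000000
n ≥ log₂(1000000) = 19.93
n ≥ 20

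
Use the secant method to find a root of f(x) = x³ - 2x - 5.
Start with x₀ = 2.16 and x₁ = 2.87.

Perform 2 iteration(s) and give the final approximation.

f(x) = x³ - 2x - 5
x₀ = 2.16, x₁ = 2.87

Secant formula: x_{n+1} = x_n - f(x_n)(x_n - x_{n-1})/(f(x_n) - f(x_{n-1}))

Iteration 1:
  f(2.160000) = 0.757696
  f(2.870000) = 12.899903
  x_2 = 2.870000 - 12.899903×(2.870000 - 2.160000)/(12.899903 - 0.757696)
       = 2.115695
Iteration 2:
  f(2.870000) = 12.899903
  f(2.115695) = 0.238807
  x_3 = 2.115695 - 0.238807×(2.115695 - 2.870000)/(0.238807 - 12.899903)
       = 2.101467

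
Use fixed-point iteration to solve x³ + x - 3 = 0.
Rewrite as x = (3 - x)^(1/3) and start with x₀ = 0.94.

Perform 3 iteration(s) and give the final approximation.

Equation: x³ + x - 3 = 0
Fixed-point form: x = (3 - x)^(1/3)
x₀ = 0.94

x_1 = g(0.940000) = 1.272396
x_2 = g(1.272396) = 1.199908
x_3 = g(1.199908) = 1.216461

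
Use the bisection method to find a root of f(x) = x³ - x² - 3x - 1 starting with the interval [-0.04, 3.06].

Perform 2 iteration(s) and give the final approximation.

f(x) = x³ - x² - 3x - 1
Initial interval: [-0.04, 3.06]

Iteration 1:
  c_1 = (-0.040000 + 3.060000)/2 = 1.510000
  f(c_1) = f(1.510000) = -4.367149
  f(a) × f(c) ≥ 0, new interval: [1.510000, 3.060000]
Iteration 2:
  c_2 = (1.510000 + 3.060000)/2 = 2.285000
  f(c_2) = f(2.285000) = -1.145726
  f(a) × f(c) ≥ 0, new interval: [2.285000, 3.060000]

After 2 iteration(s), the approximation is c_2 = 2.285000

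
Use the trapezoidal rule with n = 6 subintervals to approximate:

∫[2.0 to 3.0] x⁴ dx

f(x) = x⁴
a = 2.0, b = 3.0, n = 6
h = (b - a)/n = 0.166667

Trapezoidal rule: (h/2)[f(x₀) + 2f(x₁) + 2f(x₂) + ... + f(xₙ)]

x_0 = 2.0000, f(x_0) = 16.000000, coefficient = 1
x_1 = 2.1667, f(x_1) = 22.037809, coefficient = 2
x_2 = 2.3333, f(x_2) = 29.641975, coefficient = 2
x_3 = 2.5000, f(x_3) = 39.062500, coefficient = 2
x_4 = 2.6667, f(x_4) = 50.567901, coefficient = 2
x_5 = 2.8333, f(x_5) = 64.445216, coefficient = 2
x_6 = 3.0000, f(x_6) = 81.000000, coefficient = 1

I ≈ (0.166667/2) × 508.510802 = 42.375900
Exact value: 42.200000
Error: 0.175900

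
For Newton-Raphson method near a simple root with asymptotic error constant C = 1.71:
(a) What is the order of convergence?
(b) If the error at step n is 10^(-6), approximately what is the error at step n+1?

(a) Newton-Raphson has quadratic (order 2) convergence near simple roots.
    This means |e_{n+1}| ≈ C|e_n|².

(b) With |e_n| = 10^(-6) and C = 1.71:
    |e_{n+1}| ≈ 1.71 × (10^(-6))² = 1.71 × 10^(-12)

(a) 2 (quadratic); (b) |e_{n+1}| ≈ 1.710e-12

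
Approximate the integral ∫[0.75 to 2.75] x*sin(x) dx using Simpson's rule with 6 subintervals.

f(x) = x*sin(x)
a = 0.75, b = 2.75, n = 6
h = (b - a)/n = 0.333333

Simpson's rule: (h/3)[f(x₀) + 4f(x₁) + 2f(x₂) + ... + f(xₙ)]

x_0 = 0.7500, f(x_0) = 0.511229, coefficient = 1
x_1 = 1.0833, f(x_1) = 0.957151, coefficient = 4
x_2 = 1.4167, f(x_2) = 1.399873, coefficient = 2
x_3 = 1.7500, f(x_3) = 1.721975, coefficient = 4
x_4 = 2.0833, f(x_4) = 1.815632, coefficient = 2
x_5 = 2.4167, f(x_5) = 1.602443, coefficient = 4
x_6 = 2.7500, f(x_6) = 1.049568, coefficient = 1

I ≈ (0.333333/3) × 25.118085 = 2.790898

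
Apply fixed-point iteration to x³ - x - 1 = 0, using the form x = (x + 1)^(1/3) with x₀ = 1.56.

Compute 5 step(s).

Equation: x³ - x - 1 = 0
Fixed-point form: x = (x + 1)^(1/3)
x₀ = 1.56

x_1 = g(1.560000) = 1.367981
x_2 = g(1.367981) = 1.332885
x_3 = g(1.332885) = 1.326267
x_4 = g(1.326267) = 1.325012
x_5 = g(1.325012) = 1.324774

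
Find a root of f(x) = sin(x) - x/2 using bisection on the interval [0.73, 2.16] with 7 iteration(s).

f(x) = sin(x) - x/2
Initial interval: [0.73, 2.16]

Iteration 1:
  c_1 = (0.730000 + 2.160000)/2 = 1.445000
  f(c_1) = f(1.445000) = 0.269598
  f(a) × f(c) ≥ 0, new interval: [1.445000, 2.160000]
Iteration 2:
  c_2 = (1.445000 + 2.160000)/2 = 1.802500
  f(c_2) = f(1.802500) = 0.072027
  f(a) × f(c) ≥ 0, new interval: [1.802500, 2.160000]
Iteration 3:
  c_3 = (1.802500 + 2.160000)/2 = 1.981250
  f(c_3) = f(1.981250) = -0.073685
  f(a) × f(c) < 0, new interval: [1.802500, 1.981250]
Iteration 4:
  c_4 = (1.802500 + 1.981250)/2 = 1.891875
  f(c_4) = f(1.891875) = 0.002958
  f(a) × f(c) ≥ 0, new interval: [1.891875, 1.981250]
Iteration 5:
  c_5 = (1.891875 + 1.981250)/2 = 1.936563
  f(c_5) = f(1.936563) = -0.034431
  f(a) × f(c) < 0, new interval: [1.891875, 1.936563]
Iteration 6:
  c_6 = (1.891875 + 1.936563)/2 = 1.914219
  f(c_6) = f(1.914219) = -0.015502
  f(a) × f(c) < 0, new interval: [1.891875, 1.914219]
Iteration 7:
  c_7 = (1.891875 + 1.914219)/2 = 1.903047
  f(c_7) = f(1.903047) = -0.006213
  f(a) × f(c) < 0, new interval: [1.891875, 1.903047]

After 7 iteration(s), the approximation is c_7 = 1.903047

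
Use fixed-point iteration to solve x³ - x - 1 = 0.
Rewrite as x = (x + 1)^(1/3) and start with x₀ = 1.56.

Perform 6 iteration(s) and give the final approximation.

Equation: x³ - x - 1 = 0
Fixed-point form: x = (x + 1)^(1/3)
x₀ = 1.56

x_1 = g(1.560000) = 1.367981
x_2 = g(1.367981) = 1.332885
x_3 = g(1.332885) = 1.326267
x_4 = g(1.326267) = 1.325012
x_5 = g(1.325012) = 1.324774
x_6 = g(1.324774) = 1.324729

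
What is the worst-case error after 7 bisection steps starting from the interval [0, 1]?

Bisection error bound: |error| ≤ (b-a)/2^n
|error| ≤ (1 - 0)/2^7 = 1/2^7
|error| ≤ 0.0078125000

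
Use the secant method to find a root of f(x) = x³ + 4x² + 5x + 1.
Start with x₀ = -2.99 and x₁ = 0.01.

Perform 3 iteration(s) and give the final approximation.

f(x) = x³ + 4x² + 5x + 1
x₀ = -2.99, x₁ = 0.01

Secant formula: x_{n+1} = x_n - f(x_n)(x_n - x_{n-1})/(f(x_n) - f(x_{n-1}))

Iteration 1:
  f(-2.990000) = -4.920499
  f(0.010000) = 1.050401
  x_2 = 0.010000 - 1.050401×(0.010000 - (-2.990000))/(1.050401 - (-4.920499))
       = -0.517760
Iteration 2:
  f(0.010000) = 1.050401
  f(-0.517760) = -0.655297
  x_3 = -0.517760 - (-0.655297)×(-0.517760 - 0.010000)/(-0.655297 - 1.050401)
       = -0.315005
Iteration 3:
  f(-0.517760) = -0.655297
  f(-0.315005) = -0.209369
  x_4 = -0.315005 - (-0.209369)×(-0.315005 - (-0.517760))/(-0.209369 - (-0.655297))
       = -0.219809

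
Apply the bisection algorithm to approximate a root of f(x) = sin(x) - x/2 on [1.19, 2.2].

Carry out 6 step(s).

f(x) = sin(x) - x/2
Initial interval: [1.19, 2.2]

Iteration 1:
  c_1 = (1.190000 + 2.200000)/2 = 1.695000
  f(c_1) = f(1.695000) = 0.144797
  f(a) × f(c) ≥ 0, new interval: [1.695000, 2.200000]
Iteration 2:
  c_2 = (1.695000 + 2.200000)/2 = 1.947500
  f(c_2) = f(1.947500) = -0.043868
  f(a) × f(c) < 0, new interval: [1.695000, 1.947500]
Iteration 3:
  c_3 = (1.695000 + 1.947500)/2 = 1.821250
  f(c_3) = f(1.821250) = 0.058175
  f(a) × f(c) ≥ 0, new interval: [1.821250, 1.947500]
Iteration 4:
  c_4 = (1.821250 + 1.947500)/2 = 1.884375
  f(c_4) = f(1.884375) = 0.009048
  f(a) × f(c) ≥ 0, new interval: [1.884375, 1.947500]
Iteration 5:
  c_5 = (1.884375 + 1.947500)/2 = 1.915938
  f(c_5) = f(1.915938) = -0.016941
  f(a) × f(c) < 0, new interval: [1.884375, 1.915938]
Iteration 6:
  c_6 = (1.884375 + 1.915938)/2 = 1.900156
  f(c_6) = f(1.900156) = -0.003829
  f(a) × f(c) < 0, new interval: [1.884375, 1.900156]

After 6 iteration(s), the approximation is c_6 = 1.900156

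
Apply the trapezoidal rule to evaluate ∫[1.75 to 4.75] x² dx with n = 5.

f(x) = x²
a = 1.75, b = 4.75, n = 5
h = (b - a)/n = 0.600000

Trapezoidal rule: (h/2)[f(x₀) + 2f(x₁) + 2f(x₂) + ... + f(xₙ)]

x_0 = 1.7500, f(x_0) = 3.062500, coefficient = 1
x_1 = 2.3500, f(x_1) = 5.522500, coefficient = 2
x_2 = 2.9500, f(x_2) = 8.702500, coefficient = 2
x_3 = 3.5500, f(x_3) = 12.602500, coefficient = 2
x_4 = 4.1500, f(x_4) = 17.222500, coefficient = 2
x_5 = 4.7500, f(x_5) = 22.562500, coefficient = 1

I ≈ (0.600000/2) × 113.725000 = 34.117500
Exact value: 33.937500
Error: 0.180000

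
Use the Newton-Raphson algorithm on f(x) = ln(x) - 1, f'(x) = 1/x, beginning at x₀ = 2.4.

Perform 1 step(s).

f(x) = ln(x) - 1
f'(x) = 1/x
x₀ = 2.4

Newton-Raphson formula: x_{n+1} = x_n - f(x_n)/f'(x_n)

Iteration 1:
  f(2.400000) = -0.124531
  f'(2.400000) = 0.416667
  x_1 = 2.400000 - (-0.124531)/0.416667 = 2.698875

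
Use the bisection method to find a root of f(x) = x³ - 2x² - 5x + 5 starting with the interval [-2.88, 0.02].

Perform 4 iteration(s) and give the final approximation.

f(x) = x³ - 2x² - 5x + 5
Initial interval: [-2.88, 0.02]

Iteration 1:
  c_1 = (-2.880000 + 0.020000)/2 = -1.430000
  f(c_1) = f(-1.430000) = 5.135993
  f(a) × f(c) < 0, new interval: [-2.880000, -1.430000]
Iteration 2:
  c_2 = (-2.880000 + (-1.430000))/2 = -2.155000
  f(c_2) = f(-2.155000) = -3.520924
  f(a) × f(c) ≥ 0, new interval: [-2.155000, -1.430000]
Iteration 3:
  c_3 = (-2.155000 + (-1.430000))/2 = -1.792500
  f(c_3) = f(-1.792500) = 1.776984
  f(a) × f(c) < 0, new interval: [-2.155000, -1.792500]
Iteration 4:
  c_4 = (-2.155000 + (-1.792500))/2 = -1.973750
  f(c_4) = f(-1.973750) = -0.611744
  f(a) × f(c) ≥ 0, new interval: [-1.973750, -1.792500]

After 4 iteration(s), the approximation is c_4 = -1.973750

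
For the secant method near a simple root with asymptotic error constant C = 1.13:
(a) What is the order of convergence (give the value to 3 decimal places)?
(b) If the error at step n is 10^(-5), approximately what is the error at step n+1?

(a) Secant method has superlinear convergence with order φ = (1+√5)/2 ≈ 1.618.
    This means |e_{n+1}| ≈ C|e_n|^1.618.

(b) With |e_n| = 10^(-5) and C = 1.13:
    |e_{n+1}| ≈ 1.13 × (10^(-5))^1.618 = 1.13 × 10^(-8.09)

(a) ≈ 1.618 (golden ratio); (b) |e_{n+1}| ≈ 9.181e-09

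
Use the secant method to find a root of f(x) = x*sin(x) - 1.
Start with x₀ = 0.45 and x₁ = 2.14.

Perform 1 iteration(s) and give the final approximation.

f(x) = x*sin(x) - 1
x₀ = 0.45, x₁ = 2.14

Secant formula: x_{n+1} = x_n - f(x_n)(x_n - x_{n-1})/(f(x_n) - f(x_{n-1}))

Iteration 1:
  f(0.450000) = -0.804266
  f(2.140000) = 0.802587
  x_2 = 2.140000 - 0.802587×(2.140000 - 0.450000)/(0.802587 - (-0.804266))
       = 1.295883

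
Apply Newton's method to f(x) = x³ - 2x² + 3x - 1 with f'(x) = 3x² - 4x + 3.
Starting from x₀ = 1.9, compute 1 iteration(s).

f(x) = x³ - 2x² + 3x - 1
f'(x) = 3x² - 4x + 3
x₀ = 1.9

Newton-Raphson formula: x_{n+1} = x_n - f(x_n)/f'(x_n)

Iteration 1:
  f(1.900000) = 4.339000
  f'(1.900000) = 6.230000
  x_1 = 1.900000 - 4.339000/6.230000 = 1.203531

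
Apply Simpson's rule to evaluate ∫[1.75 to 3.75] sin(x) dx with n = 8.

f(x) = sin(x)
a = 1.75, b = 3.75, n = 8
h = (b - a)/n = 0.250000

Simpson's rule: (h/3)[f(x₀) + 4f(x₁) + 2f(x₂) + ... + f(xₙ)]

x_0 = 1.7500, f(x_0) = 0.983986, coefficient = 1
x_1 = 2.0000, f(x_1) = 0.909297, coefficient = 4
x_2 = 2.2500, f(x_2) = 0.778073, coefficient = 2
x_3 = 2.5000, f(x_3) = 0.598472, coefficient = 4
x_4 = 2.7500, f(x_4) = 0.381661, coefficient = 2
x_5 = 3.0000, f(x_5) = 0.141120, coefficient = 4
x_6 = 3.2500, f(x_6) = -0.108195, coefficient = 2
x_7 = 3.5000, f(x_7) = -0.350783, coefficient = 4
x_8 = 3.7500, f(x_8) = -0.571561, coefficient = 1

I ≈ (0.250000/3) × 7.707928 = 0.642327
Exact value: 0.642313
Error: 0.000014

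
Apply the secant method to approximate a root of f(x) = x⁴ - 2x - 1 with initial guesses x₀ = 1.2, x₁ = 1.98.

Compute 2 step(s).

f(x) = x⁴ - 2x - 1
x₀ = 1.2, x₁ = 1.98

Secant formula: x_{n+1} = x_n - f(x_n)(x_n - x_{n-1})/(f(x_n) - f(x_{n-1}))

Iteration 1:
  f(1.200000) = -1.326400
  f(1.980000) = 10.409536
  x_2 = 1.980000 - 10.409536×(1.980000 - 1.200000)/(10.409536 - (-1.326400))
       = 1.288156
Iteration 2:
  f(1.980000) = 10.409536
  f(1.288156) = -0.822884
  x_3 = 1.288156 - (-0.822884)×(1.288156 - 1.980000)/(-0.822884 - 10.409536)
       = 1.338840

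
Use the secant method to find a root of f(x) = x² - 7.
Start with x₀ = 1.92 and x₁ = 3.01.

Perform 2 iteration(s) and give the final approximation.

f(x) = x² - 7
x₀ = 1.92, x₁ = 3.01

Secant formula: x_{n+1} = x_n - f(x_n)(x_n - x_{n-1})/(f(x_n) - f(x_{n-1}))

Iteration 1:
  f(1.920000) = -3.313600
  f(3.010000) = 2.060100
  x_2 = 3.010000 - 2.060100×(3.010000 - 1.920000)/(2.060100 - (-3.313600))
       = 2.592130
Iteration 2:
  f(3.010000) = 2.060100
  f(2.592130) = -0.280863
  x_3 = 2.592130 - (-0.280863)×(2.592130 - 3.010000)/(-0.280863 - 2.060100)
       = 2.642265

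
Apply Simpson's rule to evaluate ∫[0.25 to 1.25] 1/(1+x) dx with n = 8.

f(x) = 1/(1+x)
a = 0.25, b = 1.25, n = 8
h = (b - a)/n = 0.125000

Simpson's rule: (h/3)[f(x₀) + 4f(x₁) + 2f(x₂) + ... + f(xₙ)]

x_0 = 0.2500, f(x_0) = 0.800000, coefficient = 1
x_1 = 0.3750, f(x_1) = 0.727273, coefficient = 4
x_2 = 0.5000, f(x_2) = 0.666667, coefficient = 2
x_3 = 0.6250, f(x_3) = 0.615385, coefficient = 4
x_4 = 0.7500, f(x_4) = 0.571429, coefficient = 2
x_5 = 0.8750, f(x_5) = 0.533333, coefficient = 4
x_6 = 1.0000, f(x_6) = 0.500000, coefficient = 2
x_7 = 1.1250, f(x_7) = 0.470588, coefficient = 4
x_8 = 1.2500, f(x_8) = 0.444444, coefficient = 1

I ≈ (0.125000/3) × 14.106951 = 0.587790
Exact value: 0.587787
Error: 0.000003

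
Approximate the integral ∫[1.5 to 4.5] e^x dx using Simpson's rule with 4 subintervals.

f(x) = e^x
a = 1.5, b = 4.5, n = 4
h = (b - a)/n = 0.750000

Simpson's rule: (h/3)[f(x₀) + 4f(x₁) + 2f(x₂) + ... + f(xₙ)]

x_0 = 1.5000, f(x_0) = 4.481689, coefficient = 1
x_1 = 2.2500, f(x_1) = 9.487736, coefficient = 4
x_2 = 3.0000, f(x_2) = 20.085537, coefficient = 2
x_3 = 3.7500, f(x_3) = 42.521082, coefficient = 4
x_4 = 4.5000, f(x_4) = 90.017131, coefficient = 1

I ≈ (0.750000/3) × 342.705166 = 85.676291
Exact value: 85.535442
Error: 0.140849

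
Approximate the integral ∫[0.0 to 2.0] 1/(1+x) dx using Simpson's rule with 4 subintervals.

f(x) = 1/(1+x)
a = 0.0, b = 2.0, n = 4
h = (b - a)/n = 0.500000

Simpson's rule: (h/3)[f(x₀) + 4f(x₁) + 2f(x₂) + ... + f(xₙ)]

x_0 = 0.0000, f(x_0) = 1.000000, coefficient = 1
x_1 = 0.5000, f(x_1) = 0.666667, coefficient = 4
x_2 = 1.0000, f(x_2) = 0.500000, coefficient = 2
x_3 = 1.5000, f(x_3) = 0.400000, coefficient = 4
x_4 = 2.0000, f(x_4) = 0.333333, coefficient = 1

I ≈ (0.500000/3) × 6.600000 = 1.100000
Exact value: 1.098612
Error: 0.001388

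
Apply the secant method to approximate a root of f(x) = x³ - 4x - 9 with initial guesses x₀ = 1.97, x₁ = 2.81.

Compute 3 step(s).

f(x) = x³ - 4x - 9
x₀ = 1.97, x₁ = 2.81

Secant formula: x_{n+1} = x_n - f(x_n)(x_n - x_{n-1})/(f(x_n) - f(x_{n-1}))

Iteration 1:
  f(1.970000) = -9.234627
  f(2.810000) = 1.948041
  x_2 = 2.810000 - 1.948041×(2.810000 - 1.970000)/(1.948041 - (-9.234627))
       = 2.663670
Iteration 2:
  f(2.810000) = 1.948041
  f(2.663670) = -0.755566
  x_3 = 2.663670 - (-0.755566)×(2.663670 - 2.810000)/(-0.755566 - 1.948041)
       = 2.704565
Iteration 3:
  f(2.663670) = -0.755566
  f(2.704565) = -0.035262
  x_4 = 2.704565 - (-0.035262)×(2.704565 - 2.663670)/(-0.035262 - (-0.755566))
       = 2.706567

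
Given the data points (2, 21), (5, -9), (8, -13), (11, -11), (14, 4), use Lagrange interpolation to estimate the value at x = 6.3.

Lagrange interpolation formula:
P(x) = Σ yᵢ × Lᵢ(x)
where Lᵢ(x) = Π_{j≠i} (x - xⱼ)/(xᵢ - xⱼ)

L_0(6.3) = (6.3 - 5)/(2 - 5) × (6.3 - 8)/(2 - 8) × (6.3 - 11)/(2 - 11) × (6.3 - 14)/(2 - 14) = -0.041142
L_1(6.3) = (6.3 - 2)/(5 - 2) × (6.3 - 8)/(5 - 8) × (6.3 - 11)/(5 - 11) × (6.3 - 14)/(5 - 14) = 0.544339
L_2(6.3) = (6.3 - 2)/(8 - 2) × (6.3 - 5)/(8 - 5) × (6.3 - 11)/(8 - 11) × (6.3 - 14)/(8 - 14) = 0.624389
L_3(6.3) = (6.3 - 2)/(11 - 2) × (6.3 - 5)/(11 - 5) × (6.3 - 8)/(11 - 8) × (6.3 - 14)/(11 - 14) = -0.150562
L_4(6.3) = (6.3 - 2)/(14 - 2) × (6.3 - 5)/(14 - 5) × (6.3 - 8)/(14 - 8) × (6.3 - 11)/(14 - 11) = 0.022975

P(6.3) = 21×L_0(6.3) + (-9)×L_1(6.3) + (-13)×L_2(6.3) + (-11)×L_3(6.3) + 4×L_4(6.3)
P(6.3) = -12.132011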